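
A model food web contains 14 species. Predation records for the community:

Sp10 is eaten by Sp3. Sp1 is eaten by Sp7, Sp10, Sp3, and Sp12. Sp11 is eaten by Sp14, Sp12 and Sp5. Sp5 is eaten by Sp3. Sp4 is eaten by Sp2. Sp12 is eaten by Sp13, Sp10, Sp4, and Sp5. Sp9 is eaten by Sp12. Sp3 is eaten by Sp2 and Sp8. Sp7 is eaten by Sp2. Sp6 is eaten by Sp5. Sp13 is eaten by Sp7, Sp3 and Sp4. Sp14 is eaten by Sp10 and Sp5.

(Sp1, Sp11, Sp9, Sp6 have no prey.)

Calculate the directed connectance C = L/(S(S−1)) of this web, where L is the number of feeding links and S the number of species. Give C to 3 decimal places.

The web has S = 14 species and L = 24 feeding links.
C = L / (S(S−1)) = 24 / 182 = 0.1319 ≈ 0.132.

C = 0.132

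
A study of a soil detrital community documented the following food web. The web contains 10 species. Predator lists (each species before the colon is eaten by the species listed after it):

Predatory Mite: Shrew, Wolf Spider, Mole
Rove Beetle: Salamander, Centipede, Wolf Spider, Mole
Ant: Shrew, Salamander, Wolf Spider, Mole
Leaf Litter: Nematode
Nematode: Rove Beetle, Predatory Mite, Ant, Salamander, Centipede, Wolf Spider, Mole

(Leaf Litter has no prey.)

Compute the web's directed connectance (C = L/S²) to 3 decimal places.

The web has S = 10 species and L = 19 feeding links.
C = L / S² = 19 / 100 = 0.1900 ≈ 0.190.

C = 0.190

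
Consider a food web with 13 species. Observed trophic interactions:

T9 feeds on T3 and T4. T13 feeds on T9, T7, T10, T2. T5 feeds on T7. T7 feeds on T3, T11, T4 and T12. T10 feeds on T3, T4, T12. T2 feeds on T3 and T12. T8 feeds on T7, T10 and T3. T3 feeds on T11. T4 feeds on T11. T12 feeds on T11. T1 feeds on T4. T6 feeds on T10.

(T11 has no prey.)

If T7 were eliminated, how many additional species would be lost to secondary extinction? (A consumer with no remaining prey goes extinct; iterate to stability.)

Remove T7.
Round 1: T5 (all prey gone) → extinct.
No further losses. Total secondary extinctions: 1.

1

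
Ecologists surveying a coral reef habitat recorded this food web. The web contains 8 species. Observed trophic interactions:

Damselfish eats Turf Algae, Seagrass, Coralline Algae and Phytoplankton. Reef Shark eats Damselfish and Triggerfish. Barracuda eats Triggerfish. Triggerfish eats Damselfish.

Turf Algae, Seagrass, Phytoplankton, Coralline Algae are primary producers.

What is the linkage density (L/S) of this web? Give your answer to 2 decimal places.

L/S = 1.00

There are L = 8 links among S = 8 species.
L/S = 8/8 = 1.0000 ≈ 1.00.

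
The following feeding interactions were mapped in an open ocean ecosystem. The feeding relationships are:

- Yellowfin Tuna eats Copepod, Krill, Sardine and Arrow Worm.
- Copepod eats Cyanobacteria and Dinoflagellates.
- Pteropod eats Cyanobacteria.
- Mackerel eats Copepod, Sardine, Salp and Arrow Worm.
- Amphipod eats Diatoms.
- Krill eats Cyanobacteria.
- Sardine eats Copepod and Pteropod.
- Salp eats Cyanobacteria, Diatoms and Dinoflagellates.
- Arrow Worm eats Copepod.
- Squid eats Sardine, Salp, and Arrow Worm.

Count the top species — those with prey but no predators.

Top species (has prey, but nothing eats it): Amphipod, Mackerel, Squid, Yellowfin Tuna.
Count: 4.

4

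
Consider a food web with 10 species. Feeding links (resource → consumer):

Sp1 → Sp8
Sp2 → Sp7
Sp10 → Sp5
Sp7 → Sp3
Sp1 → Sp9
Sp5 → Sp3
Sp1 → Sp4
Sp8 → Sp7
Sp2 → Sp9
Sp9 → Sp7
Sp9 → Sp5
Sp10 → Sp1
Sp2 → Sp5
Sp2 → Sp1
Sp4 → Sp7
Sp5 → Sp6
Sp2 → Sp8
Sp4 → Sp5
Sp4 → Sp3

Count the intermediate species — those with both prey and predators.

6

Intermediate species (has both prey and predators): Sp1, Sp9, Sp8, Sp4, Sp7, Sp5.
Count: 6.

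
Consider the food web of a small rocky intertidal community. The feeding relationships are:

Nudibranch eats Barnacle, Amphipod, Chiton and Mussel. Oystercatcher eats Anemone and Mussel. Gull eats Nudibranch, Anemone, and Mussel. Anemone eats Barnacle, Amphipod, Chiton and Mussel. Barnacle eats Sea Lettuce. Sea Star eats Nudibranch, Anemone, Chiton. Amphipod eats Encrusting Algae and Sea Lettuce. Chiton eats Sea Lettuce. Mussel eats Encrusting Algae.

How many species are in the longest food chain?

4 species

One longest chain: Encrusting Algae → Mussel → Anemone → Oystercatcher.
It has 4 species and 3 links.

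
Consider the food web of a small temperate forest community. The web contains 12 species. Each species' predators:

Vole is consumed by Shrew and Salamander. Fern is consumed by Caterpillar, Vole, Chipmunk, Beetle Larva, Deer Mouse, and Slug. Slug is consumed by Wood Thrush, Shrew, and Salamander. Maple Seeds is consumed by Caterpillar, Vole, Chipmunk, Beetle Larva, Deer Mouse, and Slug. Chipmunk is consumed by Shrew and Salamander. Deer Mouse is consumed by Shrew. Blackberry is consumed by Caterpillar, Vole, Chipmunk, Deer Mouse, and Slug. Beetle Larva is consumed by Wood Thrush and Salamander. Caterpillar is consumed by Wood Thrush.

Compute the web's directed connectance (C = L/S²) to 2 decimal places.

C = 0.19

The web has S = 12 species and L = 28 feeding links.
C = L / S² = 28 / 144 = 0.1944 ≈ 0.19.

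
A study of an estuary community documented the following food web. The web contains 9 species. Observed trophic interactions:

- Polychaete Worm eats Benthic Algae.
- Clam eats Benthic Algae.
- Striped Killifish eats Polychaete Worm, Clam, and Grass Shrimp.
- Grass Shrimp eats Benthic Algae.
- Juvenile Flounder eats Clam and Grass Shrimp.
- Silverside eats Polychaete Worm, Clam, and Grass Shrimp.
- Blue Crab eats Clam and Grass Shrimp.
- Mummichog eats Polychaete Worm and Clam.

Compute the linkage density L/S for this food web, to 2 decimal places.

L/S = 1.67

There are L = 15 links among S = 9 species.
L/S = 15/9 = 1.6667 ≈ 1.67.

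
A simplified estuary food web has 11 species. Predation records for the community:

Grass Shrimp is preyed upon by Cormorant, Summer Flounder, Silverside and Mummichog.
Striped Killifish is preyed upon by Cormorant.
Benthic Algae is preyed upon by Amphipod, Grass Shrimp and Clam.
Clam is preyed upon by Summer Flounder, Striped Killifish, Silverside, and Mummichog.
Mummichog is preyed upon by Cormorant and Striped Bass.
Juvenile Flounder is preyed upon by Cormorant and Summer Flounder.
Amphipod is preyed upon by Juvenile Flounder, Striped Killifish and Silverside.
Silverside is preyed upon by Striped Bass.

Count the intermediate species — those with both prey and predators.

7

Intermediate species (has both prey and predators): Clam, Amphipod, Grass Shrimp, Silverside, Juvenile Flounder, Mummichog, Striped Killifish.
Count: 7.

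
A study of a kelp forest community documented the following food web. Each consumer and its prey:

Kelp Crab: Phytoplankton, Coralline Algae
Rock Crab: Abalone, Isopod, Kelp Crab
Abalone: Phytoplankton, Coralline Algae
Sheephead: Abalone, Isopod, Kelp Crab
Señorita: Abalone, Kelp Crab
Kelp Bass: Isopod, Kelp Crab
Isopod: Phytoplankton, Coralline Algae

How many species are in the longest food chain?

3 species

One longest chain: Phytoplankton → Isopod → Kelp Bass.
It has 3 species and 2 links.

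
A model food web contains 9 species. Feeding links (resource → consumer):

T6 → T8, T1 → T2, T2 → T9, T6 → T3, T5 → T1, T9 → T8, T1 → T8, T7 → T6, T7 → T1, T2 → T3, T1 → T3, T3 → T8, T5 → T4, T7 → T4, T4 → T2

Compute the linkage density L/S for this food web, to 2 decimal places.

L/S = 1.67

There are L = 15 links among S = 9 species.
L/S = 15/9 = 1.6667 ≈ 1.67.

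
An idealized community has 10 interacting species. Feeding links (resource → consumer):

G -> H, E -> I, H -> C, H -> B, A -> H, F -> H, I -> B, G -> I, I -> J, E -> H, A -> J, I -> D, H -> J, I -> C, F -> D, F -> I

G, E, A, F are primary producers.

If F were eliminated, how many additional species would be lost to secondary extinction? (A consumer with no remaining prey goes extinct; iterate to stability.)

0

Remove F.
Every predator of it retains at least one other prey: I still has G, E; H still has G, E, A; D still has I.
No consumer loses all prey, so no secondary extinctions occur.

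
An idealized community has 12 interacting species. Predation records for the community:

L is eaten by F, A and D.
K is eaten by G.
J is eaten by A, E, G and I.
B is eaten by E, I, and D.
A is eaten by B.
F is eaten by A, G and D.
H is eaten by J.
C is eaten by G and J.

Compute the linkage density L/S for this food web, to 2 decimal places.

L/S = 1.50

There are L = 18 links among S = 12 species.
L/S = 18/12 = 1.5000 ≈ 1.50.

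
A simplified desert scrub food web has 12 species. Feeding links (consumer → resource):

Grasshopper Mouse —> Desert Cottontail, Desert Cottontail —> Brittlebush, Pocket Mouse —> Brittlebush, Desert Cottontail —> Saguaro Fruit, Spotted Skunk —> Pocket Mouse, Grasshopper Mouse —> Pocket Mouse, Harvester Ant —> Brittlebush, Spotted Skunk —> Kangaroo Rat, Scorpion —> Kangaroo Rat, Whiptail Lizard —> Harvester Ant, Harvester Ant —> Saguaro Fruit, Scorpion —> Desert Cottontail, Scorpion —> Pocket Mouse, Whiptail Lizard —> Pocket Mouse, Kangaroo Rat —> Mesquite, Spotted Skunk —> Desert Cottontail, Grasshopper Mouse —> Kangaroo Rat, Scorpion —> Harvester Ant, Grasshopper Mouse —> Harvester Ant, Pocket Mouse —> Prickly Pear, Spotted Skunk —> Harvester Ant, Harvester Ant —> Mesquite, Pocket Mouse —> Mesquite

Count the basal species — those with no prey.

4

Basal species (no prey listed): Mesquite, Prickly Pear, Brittlebush, Saguaro Fruit.
Count: 4.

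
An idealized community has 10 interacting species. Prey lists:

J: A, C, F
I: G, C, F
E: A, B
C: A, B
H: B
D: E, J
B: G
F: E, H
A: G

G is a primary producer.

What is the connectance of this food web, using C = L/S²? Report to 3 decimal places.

The web has S = 10 species and L = 17 feeding links.
C = L / S² = 17 / 100 = 0.1700 ≈ 0.170.

C = 0.170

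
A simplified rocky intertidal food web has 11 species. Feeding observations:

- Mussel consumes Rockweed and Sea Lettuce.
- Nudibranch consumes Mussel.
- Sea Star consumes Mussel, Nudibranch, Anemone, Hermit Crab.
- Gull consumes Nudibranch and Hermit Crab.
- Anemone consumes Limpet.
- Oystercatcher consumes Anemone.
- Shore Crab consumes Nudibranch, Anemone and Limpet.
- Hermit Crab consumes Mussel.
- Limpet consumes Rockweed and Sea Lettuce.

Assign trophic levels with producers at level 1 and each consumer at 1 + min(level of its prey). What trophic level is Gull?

Trophic level 4

Sea Lettuce is a producer → level 1.
Mussel eats Sea Lettuce → level 2.
Hermit Crab eats Mussel → level 3.
Gull eats Hermit Crab → level 4.
No prey of Gull is below level 3, so 4 is the minimum.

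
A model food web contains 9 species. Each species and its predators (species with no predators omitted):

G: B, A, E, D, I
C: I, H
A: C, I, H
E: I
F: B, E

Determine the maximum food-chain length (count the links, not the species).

3 links

One longest chain: G → A → C → I.
It has 4 species and 3 links.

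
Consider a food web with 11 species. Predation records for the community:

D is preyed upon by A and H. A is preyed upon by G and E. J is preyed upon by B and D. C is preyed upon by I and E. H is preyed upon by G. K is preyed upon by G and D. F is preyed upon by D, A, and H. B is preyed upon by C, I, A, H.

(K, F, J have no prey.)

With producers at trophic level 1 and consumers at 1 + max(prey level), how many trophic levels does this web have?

4

Producers (level 1): K, F, J.
J → B → C → I gives I level 4.
No species has a prey at level 4, so no species reaches level 5.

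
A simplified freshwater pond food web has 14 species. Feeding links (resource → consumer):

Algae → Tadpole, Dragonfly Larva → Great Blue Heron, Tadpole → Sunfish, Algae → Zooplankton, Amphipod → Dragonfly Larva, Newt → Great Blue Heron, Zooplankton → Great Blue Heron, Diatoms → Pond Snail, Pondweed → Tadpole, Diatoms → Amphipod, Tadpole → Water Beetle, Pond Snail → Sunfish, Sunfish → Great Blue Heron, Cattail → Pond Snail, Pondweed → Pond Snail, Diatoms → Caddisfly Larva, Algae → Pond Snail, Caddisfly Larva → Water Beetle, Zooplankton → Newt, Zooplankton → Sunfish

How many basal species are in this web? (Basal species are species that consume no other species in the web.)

Basal species (no prey listed): Cattail, Algae, Pondweed, Diatoms.
Count: 4.

4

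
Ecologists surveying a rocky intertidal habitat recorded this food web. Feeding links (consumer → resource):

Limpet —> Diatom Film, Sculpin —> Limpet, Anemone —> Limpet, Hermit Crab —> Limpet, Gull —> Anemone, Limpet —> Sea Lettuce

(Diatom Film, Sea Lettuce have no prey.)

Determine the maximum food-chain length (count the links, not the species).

One longest chain: Diatom Film → Limpet → Anemone → Gull.
It has 4 species and 3 links.

3 links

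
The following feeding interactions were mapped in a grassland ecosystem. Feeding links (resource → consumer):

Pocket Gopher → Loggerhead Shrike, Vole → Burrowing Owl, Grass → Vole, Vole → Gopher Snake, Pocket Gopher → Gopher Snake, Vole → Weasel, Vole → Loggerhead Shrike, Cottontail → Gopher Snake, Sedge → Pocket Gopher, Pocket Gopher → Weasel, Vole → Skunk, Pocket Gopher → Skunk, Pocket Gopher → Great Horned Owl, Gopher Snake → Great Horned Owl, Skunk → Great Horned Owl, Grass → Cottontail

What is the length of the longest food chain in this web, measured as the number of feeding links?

3 links

One longest chain: Grass → Vole → Gopher Snake → Great Horned Owl.
It has 4 species and 3 links.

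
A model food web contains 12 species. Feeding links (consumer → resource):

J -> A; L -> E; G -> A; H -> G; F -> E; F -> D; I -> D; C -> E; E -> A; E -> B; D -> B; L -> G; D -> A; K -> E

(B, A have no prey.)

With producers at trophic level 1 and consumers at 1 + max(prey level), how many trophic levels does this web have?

3

Producers (level 1): B, A.
B → E → C gives C level 3.
No species has a prey at level 3, so no species reaches level 4.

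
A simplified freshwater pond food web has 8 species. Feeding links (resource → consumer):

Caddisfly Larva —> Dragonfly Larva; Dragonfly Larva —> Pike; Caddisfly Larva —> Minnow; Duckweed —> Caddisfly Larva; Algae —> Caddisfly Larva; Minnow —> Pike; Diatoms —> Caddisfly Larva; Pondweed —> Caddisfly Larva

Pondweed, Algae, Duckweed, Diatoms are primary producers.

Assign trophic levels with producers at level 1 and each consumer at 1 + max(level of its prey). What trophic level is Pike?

Pondweed is a producer → level 1.
Caddisfly Larva eats Pondweed (level 1); other prey at levels: Algae 1, Duckweed 1, Diatoms 1 → level 2.
Minnow eats Caddisfly Larva → level 3.
Pike eats Minnow (level 3); other prey at levels: Dragonfly Larva 3 → level 4.

Trophic level 4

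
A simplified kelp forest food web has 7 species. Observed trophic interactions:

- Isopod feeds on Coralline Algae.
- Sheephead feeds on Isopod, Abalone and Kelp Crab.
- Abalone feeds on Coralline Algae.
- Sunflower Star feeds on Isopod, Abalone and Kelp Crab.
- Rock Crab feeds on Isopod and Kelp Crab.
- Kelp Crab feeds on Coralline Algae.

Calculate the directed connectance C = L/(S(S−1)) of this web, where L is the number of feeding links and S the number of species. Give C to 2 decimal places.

The web has S = 7 species and L = 11 feeding links.
C = L / (S(S−1)) = 11 / 42 = 0.2619 ≈ 0.26.

C = 0.26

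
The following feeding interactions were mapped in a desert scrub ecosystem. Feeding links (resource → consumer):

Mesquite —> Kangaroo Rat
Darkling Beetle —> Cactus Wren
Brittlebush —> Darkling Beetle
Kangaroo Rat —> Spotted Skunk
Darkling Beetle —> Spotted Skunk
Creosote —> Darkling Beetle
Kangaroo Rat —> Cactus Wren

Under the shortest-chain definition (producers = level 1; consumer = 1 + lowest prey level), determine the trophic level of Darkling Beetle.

Creosote is a producer → level 1.
Darkling Beetle eats Creosote → level 2.

Trophic level 2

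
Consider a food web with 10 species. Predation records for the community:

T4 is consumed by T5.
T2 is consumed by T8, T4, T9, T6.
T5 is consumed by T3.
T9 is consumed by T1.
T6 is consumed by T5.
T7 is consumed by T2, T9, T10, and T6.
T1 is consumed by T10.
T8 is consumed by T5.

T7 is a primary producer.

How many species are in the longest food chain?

5 species

One longest chain: T7 → T2 → T6 → T5 → T3.
It has 5 species and 4 links.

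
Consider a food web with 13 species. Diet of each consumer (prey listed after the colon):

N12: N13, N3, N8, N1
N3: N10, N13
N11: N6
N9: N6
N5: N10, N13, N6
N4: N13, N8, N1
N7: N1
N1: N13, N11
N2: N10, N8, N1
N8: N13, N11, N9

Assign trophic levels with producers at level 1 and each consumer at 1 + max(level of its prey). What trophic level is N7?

N6 is a producer → level 1.
N11 eats N6 → level 2.
N1 eats N11 (level 2); other prey at levels: N13 1 → level 3.
N7 eats N1 → level 4.

Trophic level 4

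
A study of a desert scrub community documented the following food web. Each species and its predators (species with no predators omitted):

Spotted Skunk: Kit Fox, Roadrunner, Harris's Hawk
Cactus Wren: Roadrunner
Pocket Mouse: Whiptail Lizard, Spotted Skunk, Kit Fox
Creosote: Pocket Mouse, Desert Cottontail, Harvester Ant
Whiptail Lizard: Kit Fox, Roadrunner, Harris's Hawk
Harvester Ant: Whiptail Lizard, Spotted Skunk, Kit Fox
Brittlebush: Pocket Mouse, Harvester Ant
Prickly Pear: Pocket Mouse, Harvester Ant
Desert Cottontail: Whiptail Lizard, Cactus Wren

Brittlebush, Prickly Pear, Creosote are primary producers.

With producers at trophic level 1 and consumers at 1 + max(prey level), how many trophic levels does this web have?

Producers (level 1): Brittlebush, Prickly Pear, Creosote.
Brittlebush → Pocket Mouse → Spotted Skunk → Kit Fox gives Kit Fox level 4.
No species has a prey at level 4, so no species reaches level 5.

4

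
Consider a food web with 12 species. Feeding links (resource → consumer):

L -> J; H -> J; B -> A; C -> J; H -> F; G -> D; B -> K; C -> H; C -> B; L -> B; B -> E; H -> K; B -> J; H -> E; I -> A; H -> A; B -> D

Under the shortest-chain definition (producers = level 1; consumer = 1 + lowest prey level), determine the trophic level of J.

Trophic level 2

L is a producer → level 1.
J eats L → level 2.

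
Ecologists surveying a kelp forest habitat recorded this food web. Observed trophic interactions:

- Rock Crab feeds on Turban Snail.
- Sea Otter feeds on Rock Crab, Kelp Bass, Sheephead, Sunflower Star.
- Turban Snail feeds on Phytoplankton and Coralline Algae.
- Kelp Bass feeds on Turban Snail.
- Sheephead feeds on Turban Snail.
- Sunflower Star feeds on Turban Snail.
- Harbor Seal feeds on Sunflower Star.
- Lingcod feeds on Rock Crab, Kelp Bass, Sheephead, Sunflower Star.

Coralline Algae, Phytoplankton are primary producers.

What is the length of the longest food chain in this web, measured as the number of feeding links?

3 links

One longest chain: Coralline Algae → Turban Snail → Rock Crab → Lingcod.
It has 4 species and 3 links.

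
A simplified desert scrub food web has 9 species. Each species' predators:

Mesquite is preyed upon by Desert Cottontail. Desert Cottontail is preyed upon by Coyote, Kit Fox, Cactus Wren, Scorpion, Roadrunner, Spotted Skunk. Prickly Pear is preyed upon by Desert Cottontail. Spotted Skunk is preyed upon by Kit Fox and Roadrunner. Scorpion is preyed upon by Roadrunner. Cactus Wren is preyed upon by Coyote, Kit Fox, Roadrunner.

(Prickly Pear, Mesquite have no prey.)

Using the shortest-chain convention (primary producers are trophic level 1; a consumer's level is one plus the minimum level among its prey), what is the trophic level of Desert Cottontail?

Prickly Pear is a producer → level 1.
Desert Cottontail eats Prickly Pear → level 2.

Trophic level 2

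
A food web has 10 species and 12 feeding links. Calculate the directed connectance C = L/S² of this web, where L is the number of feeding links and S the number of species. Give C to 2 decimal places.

C = 0.12

The web has S = 10 species and L = 12 feeding links.
C = L / S² = 12 / 100 = 0.1200 ≈ 0.12.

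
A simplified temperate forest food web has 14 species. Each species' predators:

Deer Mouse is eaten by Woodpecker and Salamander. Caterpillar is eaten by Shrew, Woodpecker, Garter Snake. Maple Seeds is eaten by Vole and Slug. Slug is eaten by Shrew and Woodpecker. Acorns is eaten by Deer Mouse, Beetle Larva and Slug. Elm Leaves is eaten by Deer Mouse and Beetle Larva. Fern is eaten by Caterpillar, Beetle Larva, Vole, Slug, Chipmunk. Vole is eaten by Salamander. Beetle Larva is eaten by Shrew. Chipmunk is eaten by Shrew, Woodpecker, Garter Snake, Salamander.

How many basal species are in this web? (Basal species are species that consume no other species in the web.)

Basal species (no prey listed): Elm Leaves, Maple Seeds, Fern, Acorns.
Count: 4.

4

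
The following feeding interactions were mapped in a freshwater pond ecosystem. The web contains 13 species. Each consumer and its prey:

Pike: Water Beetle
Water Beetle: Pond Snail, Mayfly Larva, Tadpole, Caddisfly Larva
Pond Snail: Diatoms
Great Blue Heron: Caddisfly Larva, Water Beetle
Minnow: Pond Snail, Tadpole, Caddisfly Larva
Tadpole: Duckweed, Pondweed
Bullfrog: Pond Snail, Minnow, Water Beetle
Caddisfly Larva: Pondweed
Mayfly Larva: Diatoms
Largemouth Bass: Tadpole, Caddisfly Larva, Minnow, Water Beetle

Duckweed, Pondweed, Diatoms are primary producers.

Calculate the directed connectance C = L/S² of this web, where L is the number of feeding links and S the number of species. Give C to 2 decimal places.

The web has S = 13 species and L = 22 feeding links.
C = L / S² = 22 / 169 = 0.1302 ≈ 0.13.

C = 0.13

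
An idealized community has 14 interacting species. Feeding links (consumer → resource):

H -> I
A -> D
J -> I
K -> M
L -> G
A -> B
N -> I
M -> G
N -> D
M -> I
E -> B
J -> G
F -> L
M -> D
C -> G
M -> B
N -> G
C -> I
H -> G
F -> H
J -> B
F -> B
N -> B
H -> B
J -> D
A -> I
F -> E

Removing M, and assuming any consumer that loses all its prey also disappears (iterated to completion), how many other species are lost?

1

Remove M.
Round 1: K (all prey gone) → extinct.
No further losses. Total secondary extinctions: 1.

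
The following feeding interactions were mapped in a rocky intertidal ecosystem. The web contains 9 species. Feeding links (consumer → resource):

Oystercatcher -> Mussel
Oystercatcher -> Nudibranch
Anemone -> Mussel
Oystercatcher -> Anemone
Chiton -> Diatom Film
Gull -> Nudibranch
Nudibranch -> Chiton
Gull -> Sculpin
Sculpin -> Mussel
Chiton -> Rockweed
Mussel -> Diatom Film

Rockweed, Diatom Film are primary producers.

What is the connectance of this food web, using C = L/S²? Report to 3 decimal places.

C = 0.136

The web has S = 9 species and L = 11 feeding links.
C = L / S² = 11 / 81 = 0.1358 ≈ 0.136.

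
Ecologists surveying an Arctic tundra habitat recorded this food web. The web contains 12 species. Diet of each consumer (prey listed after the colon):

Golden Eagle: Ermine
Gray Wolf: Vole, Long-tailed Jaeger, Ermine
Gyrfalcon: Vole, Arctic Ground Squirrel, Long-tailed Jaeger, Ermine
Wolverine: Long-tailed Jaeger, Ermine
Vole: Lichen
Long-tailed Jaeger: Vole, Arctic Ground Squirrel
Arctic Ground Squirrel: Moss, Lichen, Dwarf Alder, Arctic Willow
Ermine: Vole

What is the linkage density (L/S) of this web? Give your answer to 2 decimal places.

There are L = 18 links among S = 12 species.
L/S = 18/12 = 1.5000 ≈ 1.50.

L/S = 1.50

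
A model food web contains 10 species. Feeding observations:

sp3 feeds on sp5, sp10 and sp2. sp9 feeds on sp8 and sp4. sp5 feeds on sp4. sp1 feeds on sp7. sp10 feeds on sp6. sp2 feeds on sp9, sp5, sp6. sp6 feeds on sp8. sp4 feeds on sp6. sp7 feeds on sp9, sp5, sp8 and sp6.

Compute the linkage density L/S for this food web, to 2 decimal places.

L/S = 1.70

There are L = 17 links among S = 10 species.
L/S = 17/10 = 1.7000 ≈ 1.70.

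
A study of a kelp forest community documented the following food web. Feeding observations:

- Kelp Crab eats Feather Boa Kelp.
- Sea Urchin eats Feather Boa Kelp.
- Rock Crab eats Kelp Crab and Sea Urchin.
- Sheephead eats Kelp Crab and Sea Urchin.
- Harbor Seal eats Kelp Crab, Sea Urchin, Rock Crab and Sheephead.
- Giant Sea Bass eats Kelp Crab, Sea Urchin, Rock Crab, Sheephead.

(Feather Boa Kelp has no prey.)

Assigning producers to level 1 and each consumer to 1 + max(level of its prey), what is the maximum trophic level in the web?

Producers (level 1): Feather Boa Kelp.
Feather Boa Kelp → Kelp Crab → Sheephead → Giant Sea Bass gives Giant Sea Bass level 4.
No species has a prey at level 4, so no species reaches level 5.

4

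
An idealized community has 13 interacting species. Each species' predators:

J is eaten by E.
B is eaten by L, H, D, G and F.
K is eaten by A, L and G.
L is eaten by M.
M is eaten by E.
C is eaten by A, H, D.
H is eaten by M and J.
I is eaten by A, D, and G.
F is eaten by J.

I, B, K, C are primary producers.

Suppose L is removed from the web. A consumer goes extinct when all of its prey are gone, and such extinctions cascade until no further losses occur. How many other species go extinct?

Remove L.
Every predator of it retains at least one other prey: M still has H.
No consumer loses all prey, so no secondary extinctions occur.

0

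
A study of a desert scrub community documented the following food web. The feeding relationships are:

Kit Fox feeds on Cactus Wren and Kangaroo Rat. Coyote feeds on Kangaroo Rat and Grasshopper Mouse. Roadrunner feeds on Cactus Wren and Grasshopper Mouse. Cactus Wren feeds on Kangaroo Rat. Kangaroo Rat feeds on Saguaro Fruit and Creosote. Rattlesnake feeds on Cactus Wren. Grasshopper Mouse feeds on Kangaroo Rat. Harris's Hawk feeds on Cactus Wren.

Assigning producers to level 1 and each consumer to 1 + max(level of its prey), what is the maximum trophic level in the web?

Producers (level 1): Saguaro Fruit, Creosote.
Saguaro Fruit → Kangaroo Rat → Grasshopper Mouse → Coyote gives Coyote level 4.
No species has a prey at level 4, so no species reaches level 5.

4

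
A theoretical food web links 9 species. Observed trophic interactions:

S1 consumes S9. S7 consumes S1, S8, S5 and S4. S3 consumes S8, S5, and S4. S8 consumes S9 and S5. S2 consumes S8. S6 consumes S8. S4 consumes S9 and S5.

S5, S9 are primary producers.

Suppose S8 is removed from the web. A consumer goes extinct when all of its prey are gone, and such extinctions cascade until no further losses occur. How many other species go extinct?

Remove S8.
Round 1: S6 (all prey gone), S2 (all prey gone) → extinct.
No further losses. Total secondary extinctions: 2.

2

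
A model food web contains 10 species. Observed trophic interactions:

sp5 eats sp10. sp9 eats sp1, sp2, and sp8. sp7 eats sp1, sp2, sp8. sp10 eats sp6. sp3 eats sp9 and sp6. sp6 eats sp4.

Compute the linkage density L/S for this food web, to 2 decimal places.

L/S = 1.10

There are L = 11 links among S = 10 species.
L/S = 11/10 = 1.1000 ≈ 1.10.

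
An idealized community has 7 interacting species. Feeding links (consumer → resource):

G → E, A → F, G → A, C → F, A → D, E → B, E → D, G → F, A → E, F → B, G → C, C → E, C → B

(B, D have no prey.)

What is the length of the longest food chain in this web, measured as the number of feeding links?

One longest chain: B → F → A → G.
It has 4 species and 3 links.

3 links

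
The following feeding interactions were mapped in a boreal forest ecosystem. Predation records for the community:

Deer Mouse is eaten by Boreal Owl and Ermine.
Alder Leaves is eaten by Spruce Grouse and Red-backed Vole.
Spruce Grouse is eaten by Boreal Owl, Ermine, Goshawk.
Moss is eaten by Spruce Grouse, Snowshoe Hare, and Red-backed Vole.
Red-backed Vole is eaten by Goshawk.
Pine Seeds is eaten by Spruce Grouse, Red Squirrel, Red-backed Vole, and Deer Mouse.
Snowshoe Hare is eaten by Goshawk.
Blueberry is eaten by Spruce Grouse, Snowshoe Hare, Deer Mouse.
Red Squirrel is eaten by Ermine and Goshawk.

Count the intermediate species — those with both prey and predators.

5

Intermediate species (has both prey and predators): Deer Mouse, Red Squirrel, Red-backed Vole, Snowshoe Hare, Spruce Grouse.
Count: 5.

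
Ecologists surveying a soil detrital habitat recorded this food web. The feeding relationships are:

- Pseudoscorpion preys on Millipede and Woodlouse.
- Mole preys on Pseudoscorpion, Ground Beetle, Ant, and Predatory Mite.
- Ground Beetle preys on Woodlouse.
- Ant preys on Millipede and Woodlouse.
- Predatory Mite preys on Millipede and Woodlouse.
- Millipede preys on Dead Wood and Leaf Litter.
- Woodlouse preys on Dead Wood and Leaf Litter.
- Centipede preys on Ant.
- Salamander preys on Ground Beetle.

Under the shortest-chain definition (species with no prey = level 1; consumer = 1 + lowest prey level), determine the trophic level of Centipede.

Trophic level 4

Leaf Litter has no prey (basal) → level 1.
Woodlouse eats Leaf Litter → level 2.
Ant eats Woodlouse → level 3.
Centipede eats Ant → level 4.
No prey of Centipede is below level 3, so 4 is the minimum.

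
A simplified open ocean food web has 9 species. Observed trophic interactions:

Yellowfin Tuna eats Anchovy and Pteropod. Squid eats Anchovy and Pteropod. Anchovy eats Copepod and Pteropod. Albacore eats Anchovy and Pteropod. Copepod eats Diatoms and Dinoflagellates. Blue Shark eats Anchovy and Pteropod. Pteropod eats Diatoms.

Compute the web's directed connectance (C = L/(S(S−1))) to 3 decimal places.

The web has S = 9 species and L = 13 feeding links.
C = L / (S(S−1)) = 13 / 72 = 0.1806 ≈ 0.181.

C = 0.181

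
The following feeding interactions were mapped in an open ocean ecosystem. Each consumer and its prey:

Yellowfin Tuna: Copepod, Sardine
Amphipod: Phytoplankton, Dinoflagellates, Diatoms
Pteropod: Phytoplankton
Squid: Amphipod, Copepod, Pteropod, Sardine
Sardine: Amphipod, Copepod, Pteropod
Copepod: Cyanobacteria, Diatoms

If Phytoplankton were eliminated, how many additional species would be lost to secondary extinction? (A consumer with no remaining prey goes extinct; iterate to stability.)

1

Remove Phytoplankton.
Round 1: Pteropod (all prey gone) → extinct.
No further losses. Total secondary extinctions: 1.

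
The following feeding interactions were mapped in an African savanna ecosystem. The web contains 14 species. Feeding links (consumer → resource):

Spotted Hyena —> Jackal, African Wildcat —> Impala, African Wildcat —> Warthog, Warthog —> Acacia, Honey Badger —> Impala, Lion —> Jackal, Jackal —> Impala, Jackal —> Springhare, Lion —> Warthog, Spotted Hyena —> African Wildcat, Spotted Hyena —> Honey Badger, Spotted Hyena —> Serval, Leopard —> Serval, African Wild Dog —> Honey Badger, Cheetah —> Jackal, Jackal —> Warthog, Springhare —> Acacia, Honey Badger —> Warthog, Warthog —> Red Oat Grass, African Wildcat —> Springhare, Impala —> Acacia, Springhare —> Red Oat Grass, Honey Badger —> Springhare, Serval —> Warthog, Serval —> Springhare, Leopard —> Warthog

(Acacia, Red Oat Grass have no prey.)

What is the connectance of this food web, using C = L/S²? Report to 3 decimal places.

C = 0.133

The web has S = 14 species and L = 26 feeding links.
C = L / S² = 26 / 196 = 0.1327 ≈ 0.133.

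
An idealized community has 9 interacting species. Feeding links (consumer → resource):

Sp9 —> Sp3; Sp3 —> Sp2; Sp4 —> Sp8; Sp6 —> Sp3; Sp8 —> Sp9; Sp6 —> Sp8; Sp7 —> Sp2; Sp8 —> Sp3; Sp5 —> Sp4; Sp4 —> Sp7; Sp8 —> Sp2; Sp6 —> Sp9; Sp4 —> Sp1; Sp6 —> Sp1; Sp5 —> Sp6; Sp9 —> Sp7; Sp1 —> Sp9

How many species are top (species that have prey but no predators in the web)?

1

Top species (has prey, but nothing eats it): Sp5.
Count: 1.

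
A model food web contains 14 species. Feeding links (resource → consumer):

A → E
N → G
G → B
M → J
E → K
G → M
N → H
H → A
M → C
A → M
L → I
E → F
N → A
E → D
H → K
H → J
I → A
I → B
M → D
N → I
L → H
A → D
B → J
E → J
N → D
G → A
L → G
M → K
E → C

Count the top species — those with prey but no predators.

Top species (has prey, but nothing eats it): J, C, D, K, F.
Count: 5.

5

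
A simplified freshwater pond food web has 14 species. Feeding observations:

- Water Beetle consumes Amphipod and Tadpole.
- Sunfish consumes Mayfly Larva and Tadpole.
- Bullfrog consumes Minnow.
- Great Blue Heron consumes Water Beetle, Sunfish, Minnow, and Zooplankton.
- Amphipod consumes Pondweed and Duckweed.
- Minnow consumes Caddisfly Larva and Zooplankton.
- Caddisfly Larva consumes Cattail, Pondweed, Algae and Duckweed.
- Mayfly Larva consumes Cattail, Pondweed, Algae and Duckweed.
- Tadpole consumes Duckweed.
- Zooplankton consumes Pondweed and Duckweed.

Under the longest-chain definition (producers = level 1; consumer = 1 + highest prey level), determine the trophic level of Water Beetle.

Pondweed is a producer → level 1.
Amphipod eats Pondweed (level 1); other prey at levels: Duckweed 1 → level 2.
Water Beetle eats Amphipod (level 2); other prey at levels: Tadpole 2 → level 3.

Trophic level 3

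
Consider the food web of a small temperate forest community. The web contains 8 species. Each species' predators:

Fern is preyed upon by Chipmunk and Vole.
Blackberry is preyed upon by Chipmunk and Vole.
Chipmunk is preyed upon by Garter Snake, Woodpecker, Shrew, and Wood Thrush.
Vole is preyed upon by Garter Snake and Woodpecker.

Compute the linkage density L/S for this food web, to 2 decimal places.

L/S = 1.25

There are L = 10 links among S = 8 species.
L/S = 10/8 = 1.2500 ≈ 1.25.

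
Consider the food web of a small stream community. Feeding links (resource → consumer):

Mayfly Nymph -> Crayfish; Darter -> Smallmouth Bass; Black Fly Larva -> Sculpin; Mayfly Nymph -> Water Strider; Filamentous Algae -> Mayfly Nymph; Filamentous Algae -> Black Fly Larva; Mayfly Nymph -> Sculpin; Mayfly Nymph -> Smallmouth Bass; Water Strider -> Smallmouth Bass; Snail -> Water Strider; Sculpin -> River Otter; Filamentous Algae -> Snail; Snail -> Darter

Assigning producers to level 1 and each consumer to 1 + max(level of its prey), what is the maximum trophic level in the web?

4

Producers (level 1): Filamentous Algae.
Filamentous Algae → Black Fly Larva → Sculpin → River Otter gives River Otter level 4.
No species has a prey at level 4, so no species reaches level 5.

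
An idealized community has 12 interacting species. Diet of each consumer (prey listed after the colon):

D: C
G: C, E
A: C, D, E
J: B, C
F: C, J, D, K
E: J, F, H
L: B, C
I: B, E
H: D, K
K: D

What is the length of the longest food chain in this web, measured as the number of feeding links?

One longest chain: C → D → K → F → E → A.
It has 6 species and 5 links.

5 links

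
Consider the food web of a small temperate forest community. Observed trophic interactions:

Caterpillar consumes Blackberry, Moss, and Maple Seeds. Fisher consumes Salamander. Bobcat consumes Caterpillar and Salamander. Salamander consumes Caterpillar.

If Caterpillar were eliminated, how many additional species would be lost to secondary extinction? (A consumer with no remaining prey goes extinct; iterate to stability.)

3

Remove Caterpillar.
Round 1: Salamander (all prey gone) → extinct.
Round 2: Fisher (all prey gone), Bobcat (all prey gone) → extinct.
No further losses. Total secondary extinctions: 3.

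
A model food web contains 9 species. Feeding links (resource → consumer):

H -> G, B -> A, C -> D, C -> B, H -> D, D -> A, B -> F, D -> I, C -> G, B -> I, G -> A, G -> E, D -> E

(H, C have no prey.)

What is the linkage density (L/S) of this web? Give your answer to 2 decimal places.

There are L = 13 links among S = 9 species.
L/S = 13/9 = 1.4444 ≈ 1.44.

L/S = 1.44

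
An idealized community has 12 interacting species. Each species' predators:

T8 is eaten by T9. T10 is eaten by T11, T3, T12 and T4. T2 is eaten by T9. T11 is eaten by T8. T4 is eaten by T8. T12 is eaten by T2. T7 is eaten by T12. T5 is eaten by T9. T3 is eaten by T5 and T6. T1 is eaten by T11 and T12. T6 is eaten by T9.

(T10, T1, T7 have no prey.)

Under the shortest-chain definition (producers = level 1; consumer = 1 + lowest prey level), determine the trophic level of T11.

Trophic level 2

T10 is a producer → level 1.
T11 eats T10 → level 2.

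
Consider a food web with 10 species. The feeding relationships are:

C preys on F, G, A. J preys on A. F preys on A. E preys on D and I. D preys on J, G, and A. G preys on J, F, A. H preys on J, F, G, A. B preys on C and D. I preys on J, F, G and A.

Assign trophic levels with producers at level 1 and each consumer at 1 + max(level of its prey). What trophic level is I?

A is a producer → level 1.
J eats A → level 2.
G eats J (level 2); other prey at levels: A 1, F 2 → level 3.
I eats G (level 3); other prey at levels: A 1, J 2, F 2 → level 4.

Trophic level 4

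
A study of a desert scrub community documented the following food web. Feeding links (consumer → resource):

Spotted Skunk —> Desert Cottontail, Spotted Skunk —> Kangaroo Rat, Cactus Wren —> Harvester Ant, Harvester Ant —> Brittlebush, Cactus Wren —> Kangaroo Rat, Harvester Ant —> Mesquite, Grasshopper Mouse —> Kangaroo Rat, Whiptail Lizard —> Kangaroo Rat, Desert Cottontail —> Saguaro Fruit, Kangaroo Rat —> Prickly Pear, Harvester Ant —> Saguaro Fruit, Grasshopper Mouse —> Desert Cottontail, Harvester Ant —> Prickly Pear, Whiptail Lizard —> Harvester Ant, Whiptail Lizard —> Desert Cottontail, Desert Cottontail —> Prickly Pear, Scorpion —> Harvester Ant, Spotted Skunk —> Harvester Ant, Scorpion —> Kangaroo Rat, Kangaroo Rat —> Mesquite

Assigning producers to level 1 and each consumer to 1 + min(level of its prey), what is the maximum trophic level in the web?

3

Producers (level 1): Saguaro Fruit, Mesquite, Brittlebush, Prickly Pear.
Following each consumer down to its lowest-level prey: Saguaro Fruit → Harvester Ant → Scorpion (levels 1 through 3).
All prey of Scorpion (Harvester Ant 2, Kangaroo Rat 2) are at level 2 or above, so Scorpion is at level 1 + 2 = 3.
Every consumer has at least one prey at level 2 or below, so none exceeds level 3.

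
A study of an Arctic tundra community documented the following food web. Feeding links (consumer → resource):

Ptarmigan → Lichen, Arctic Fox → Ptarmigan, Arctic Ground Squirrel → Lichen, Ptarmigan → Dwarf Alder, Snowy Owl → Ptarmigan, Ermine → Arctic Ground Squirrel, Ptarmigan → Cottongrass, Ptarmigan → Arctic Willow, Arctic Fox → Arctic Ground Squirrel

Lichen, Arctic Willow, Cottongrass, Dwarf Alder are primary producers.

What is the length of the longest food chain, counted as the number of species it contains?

3 species

One longest chain: Lichen → Arctic Ground Squirrel → Arctic Fox.
It has 3 species and 2 links.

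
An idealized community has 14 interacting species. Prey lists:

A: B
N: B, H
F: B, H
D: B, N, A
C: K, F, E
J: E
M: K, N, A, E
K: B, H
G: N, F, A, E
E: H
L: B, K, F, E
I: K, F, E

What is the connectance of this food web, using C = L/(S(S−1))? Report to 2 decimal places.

The web has S = 14 species and L = 30 feeding links.
C = L / (S(S−1)) = 30 / 182 = 0.1648 ≈ 0.16.

C = 0.16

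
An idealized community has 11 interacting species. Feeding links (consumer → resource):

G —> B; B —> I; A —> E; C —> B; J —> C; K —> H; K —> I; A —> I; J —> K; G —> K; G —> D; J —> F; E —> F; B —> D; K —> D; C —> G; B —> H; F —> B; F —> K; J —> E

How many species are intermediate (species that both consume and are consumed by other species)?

6

Intermediate species (has both prey and predators): K, B, F, G, E, C.
Count: 6.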